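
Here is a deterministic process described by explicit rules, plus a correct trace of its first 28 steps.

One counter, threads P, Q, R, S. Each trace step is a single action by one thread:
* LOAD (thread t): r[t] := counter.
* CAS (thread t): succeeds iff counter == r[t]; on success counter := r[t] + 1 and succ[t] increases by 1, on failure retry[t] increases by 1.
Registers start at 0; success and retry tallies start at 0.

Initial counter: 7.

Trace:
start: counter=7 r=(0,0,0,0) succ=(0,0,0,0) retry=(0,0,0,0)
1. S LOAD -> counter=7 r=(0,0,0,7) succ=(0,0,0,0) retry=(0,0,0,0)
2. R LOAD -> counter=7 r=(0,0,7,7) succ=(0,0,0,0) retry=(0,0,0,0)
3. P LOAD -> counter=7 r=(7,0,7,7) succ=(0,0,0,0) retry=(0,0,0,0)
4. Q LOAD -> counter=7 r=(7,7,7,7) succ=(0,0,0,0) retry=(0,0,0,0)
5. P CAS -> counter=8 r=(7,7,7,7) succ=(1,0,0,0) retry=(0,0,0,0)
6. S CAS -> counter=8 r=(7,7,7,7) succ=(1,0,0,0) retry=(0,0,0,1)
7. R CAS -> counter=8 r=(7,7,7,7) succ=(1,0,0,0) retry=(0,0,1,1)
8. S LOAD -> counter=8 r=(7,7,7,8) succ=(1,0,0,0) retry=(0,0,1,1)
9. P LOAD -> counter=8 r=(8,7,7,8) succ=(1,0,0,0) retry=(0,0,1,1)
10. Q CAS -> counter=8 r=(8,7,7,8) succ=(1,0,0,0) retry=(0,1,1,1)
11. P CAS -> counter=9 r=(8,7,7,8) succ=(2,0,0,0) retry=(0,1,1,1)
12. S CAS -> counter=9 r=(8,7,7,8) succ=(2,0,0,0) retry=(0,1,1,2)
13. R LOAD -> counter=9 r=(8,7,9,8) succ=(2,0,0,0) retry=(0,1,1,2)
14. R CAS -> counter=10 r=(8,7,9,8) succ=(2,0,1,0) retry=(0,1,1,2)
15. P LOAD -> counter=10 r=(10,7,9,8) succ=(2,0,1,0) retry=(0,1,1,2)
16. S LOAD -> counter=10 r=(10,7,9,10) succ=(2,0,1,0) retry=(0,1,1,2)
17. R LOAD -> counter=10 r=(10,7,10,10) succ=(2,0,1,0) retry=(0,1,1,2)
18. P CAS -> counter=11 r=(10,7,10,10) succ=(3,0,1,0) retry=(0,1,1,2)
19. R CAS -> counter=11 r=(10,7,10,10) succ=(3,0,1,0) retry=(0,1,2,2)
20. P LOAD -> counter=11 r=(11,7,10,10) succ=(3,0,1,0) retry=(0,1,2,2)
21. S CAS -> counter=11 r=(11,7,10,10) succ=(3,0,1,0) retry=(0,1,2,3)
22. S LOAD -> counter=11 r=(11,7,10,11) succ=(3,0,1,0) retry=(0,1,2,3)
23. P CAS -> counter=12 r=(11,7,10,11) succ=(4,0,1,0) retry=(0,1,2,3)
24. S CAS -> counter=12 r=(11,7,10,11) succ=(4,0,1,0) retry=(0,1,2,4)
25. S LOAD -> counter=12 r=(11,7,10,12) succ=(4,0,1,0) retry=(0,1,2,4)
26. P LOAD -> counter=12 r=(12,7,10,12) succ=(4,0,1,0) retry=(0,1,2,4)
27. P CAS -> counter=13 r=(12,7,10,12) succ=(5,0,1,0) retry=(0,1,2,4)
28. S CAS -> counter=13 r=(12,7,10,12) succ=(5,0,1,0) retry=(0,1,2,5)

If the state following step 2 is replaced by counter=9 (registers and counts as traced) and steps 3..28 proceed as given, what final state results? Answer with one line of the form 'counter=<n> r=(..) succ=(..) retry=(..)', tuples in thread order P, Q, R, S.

counter=15 r=(14,9,12,14) succ=(5,0,1,0) retry=(0,1,2,5)

state after step 2 := counter=9 r=(0,0,7,7) succ=(0,0,0,0) retry=(0,0,0,0)
3. P LOAD -> counter=9 r=(9,0,7,7) succ=(0,0,0,0) retry=(0,0,0,0)
4. Q LOAD -> counter=9 r=(9,9,7,7) succ=(0,0,0,0) retry=(0,0,0,0)
5. P CAS -> counter=10 r=(9,9,7,7) succ=(1,0,0,0) retry=(0,0,0,0)
6. S CAS -> counter=10 r=(9,9,7,7) succ=(1,0,0,0) retry=(0,0,0,1)
7. R CAS -> counter=10 r=(9,9,7,7) succ=(1,0,0,0) retry=(0,0,1,1)
8. S LOAD -> counter=10 r=(9,9,7,10) succ=(1,0,0,0) retry=(0,0,1,1)
9. P LOAD -> counter=10 r=(10,9,7,10) succ=(1,0,0,0) retry=(0,0,1,1)
10. Q CAS -> counter=10 r=(10,9,7,10) succ=(1,0,0,0) retry=(0,1,1,1)
11. P CAS -> counter=11 r=(10,9,7,10) succ=(2,0,0,0) retry=(0,1,1,1)
12. S CAS -> counter=11 r=(10,9,7,10) succ=(2,0,0,0) retry=(0,1,1,2)
13. R LOAD -> counter=11 r=(10,9,11,10) succ=(2,0,0,0) retry=(0,1,1,2)
14. R CAS -> counter=12 r=(10,9,11,10) succ=(2,0,1,0) retry=(0,1,1,2)
15. P LOAD -> counter=12 r=(12,9,11,10) succ=(2,0,1,0) retry=(0,1,1,2)
16. S LOAD -> counter=12 r=(12,9,11,12) succ=(2,0,1,0) retry=(0,1,1,2)
17. R LOAD -> counter=12 r=(12,9,12,12) succ=(2,0,1,0) retry=(0,1,1,2)
18. P CAS -> counter=13 r=(12,9,12,12) succ=(3,0,1,0) retry=(0,1,1,2)
19. R CAS -> counter=13 r=(12,9,12,12) succ=(3,0,1,0) retry=(0,1,2,2)
20. P LOAD -> counter=13 r=(13,9,12,12) succ=(3,0,1,0) retry=(0,1,2,2)
21. S CAS -> counter=13 r=(13,9,12,12) succ=(3,0,1,0) retry=(0,1,2,3)
22. S LOAD -> counter=13 r=(13,9,12,13) succ=(3,0,1,0) retry=(0,1,2,3)
23. P CAS -> counter=14 r=(13,9,12,13) succ=(4,0,1,0) retry=(0,1,2,3)
24. S CAS -> counter=14 r=(13,9,12,13) succ=(4,0,1,0) retry=(0,1,2,4)
25. S LOAD -> counter=14 r=(13,9,12,14) succ=(4,0,1,0) retry=(0,1,2,4)
26. P LOAD -> counter=14 r=(14,9,12,14) succ=(4,0,1,0) retry=(0,1,2,4)
27. P CAS -> counter=15 r=(14,9,12,14) succ=(5,0,1,0) retry=(0,1,2,4)
28. S CAS -> counter=15 r=(14,9,12,14) succ=(5,0,1,0) retry=(0,1,2,5)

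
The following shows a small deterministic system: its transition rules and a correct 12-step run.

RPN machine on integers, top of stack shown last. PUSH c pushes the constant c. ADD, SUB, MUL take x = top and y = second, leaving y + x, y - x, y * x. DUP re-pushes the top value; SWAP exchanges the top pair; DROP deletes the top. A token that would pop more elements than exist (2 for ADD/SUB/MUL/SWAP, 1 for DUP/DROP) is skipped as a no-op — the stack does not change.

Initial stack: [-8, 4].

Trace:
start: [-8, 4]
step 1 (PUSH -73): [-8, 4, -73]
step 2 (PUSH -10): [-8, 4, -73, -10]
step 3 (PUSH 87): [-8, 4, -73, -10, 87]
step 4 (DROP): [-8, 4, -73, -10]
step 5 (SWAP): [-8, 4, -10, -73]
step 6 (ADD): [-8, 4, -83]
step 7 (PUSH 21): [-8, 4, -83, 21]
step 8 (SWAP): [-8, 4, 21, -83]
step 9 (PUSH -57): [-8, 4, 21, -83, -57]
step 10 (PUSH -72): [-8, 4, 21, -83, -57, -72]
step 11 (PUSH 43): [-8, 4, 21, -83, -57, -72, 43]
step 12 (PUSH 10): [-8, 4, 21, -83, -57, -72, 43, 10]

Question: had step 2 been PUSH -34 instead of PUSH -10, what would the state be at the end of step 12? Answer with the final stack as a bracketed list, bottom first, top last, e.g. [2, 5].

(re-executing from step 2 with the substitution; state before step 2: [-8, 4, -73])
step 2 (PUSH -34): [-8, 4, -73, -34]
step 3 (PUSH 87): [-8, 4, -73, -34, 87]
step 4 (DROP): [-8, 4, -73, -34]
step 5 (SWAP): [-8, 4, -34, -73]
step 6 (ADD): [-8, 4, -107]
step 7 (PUSH 21): [-8, 4, -107, 21]
step 8 (SWAP): [-8, 4, 21, -107]
step 9 (PUSH -57): [-8, 4, 21, -107, -57]
step 10 (PUSH -72): [-8, 4, 21, -107, -57, -72]
step 11 (PUSH 43): [-8, 4, 21, -107, -57, -72, 43]
step 12 (PUSH 10): [-8, 4, 21, -107, -57, -72, 43, 10]

[-8, 4, 21, -107, -57, -72, 43, 10]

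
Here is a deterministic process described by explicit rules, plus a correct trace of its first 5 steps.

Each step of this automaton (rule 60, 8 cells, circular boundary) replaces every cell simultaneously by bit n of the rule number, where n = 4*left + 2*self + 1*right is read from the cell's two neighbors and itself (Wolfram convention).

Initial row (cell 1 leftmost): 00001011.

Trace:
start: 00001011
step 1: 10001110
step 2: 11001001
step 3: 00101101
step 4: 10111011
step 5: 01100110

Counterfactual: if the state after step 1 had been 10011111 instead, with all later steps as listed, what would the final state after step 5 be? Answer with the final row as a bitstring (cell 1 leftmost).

state after step 1 := 10011111
step 2: 01010000
step 3: 01111000
step 4: 01000100
step 5: 01100110

01100110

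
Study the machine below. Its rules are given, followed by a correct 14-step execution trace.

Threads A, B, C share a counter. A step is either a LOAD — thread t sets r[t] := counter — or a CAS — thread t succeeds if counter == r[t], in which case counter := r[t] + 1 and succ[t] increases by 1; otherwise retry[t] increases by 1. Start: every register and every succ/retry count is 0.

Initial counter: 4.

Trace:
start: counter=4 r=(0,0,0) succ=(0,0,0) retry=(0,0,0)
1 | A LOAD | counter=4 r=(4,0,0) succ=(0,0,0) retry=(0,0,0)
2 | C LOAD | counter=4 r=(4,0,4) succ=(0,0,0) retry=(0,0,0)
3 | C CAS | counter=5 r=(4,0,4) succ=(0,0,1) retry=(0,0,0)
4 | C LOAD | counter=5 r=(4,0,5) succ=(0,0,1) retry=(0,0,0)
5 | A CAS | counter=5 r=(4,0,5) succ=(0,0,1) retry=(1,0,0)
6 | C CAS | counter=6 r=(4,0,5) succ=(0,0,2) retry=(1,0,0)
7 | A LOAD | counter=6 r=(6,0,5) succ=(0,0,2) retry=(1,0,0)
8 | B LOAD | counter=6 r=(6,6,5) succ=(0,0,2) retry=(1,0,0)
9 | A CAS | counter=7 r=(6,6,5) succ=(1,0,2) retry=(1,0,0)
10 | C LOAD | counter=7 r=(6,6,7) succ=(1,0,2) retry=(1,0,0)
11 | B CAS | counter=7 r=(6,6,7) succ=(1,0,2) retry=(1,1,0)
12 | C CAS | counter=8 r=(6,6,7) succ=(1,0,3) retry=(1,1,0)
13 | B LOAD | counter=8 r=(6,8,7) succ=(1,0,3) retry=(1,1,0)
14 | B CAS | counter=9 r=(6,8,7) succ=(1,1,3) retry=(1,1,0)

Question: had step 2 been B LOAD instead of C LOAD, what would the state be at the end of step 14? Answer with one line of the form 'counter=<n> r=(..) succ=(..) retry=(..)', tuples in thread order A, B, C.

counter=8 r=(5,7,6) succ=(2,1,1) retry=(0,1,2)

(re-executing from step 2 with the substitution; state before step 2: counter=4 r=(4,0,0) succ=(0,0,0) retry=(0,0,0))
2 | B LOAD | counter=4 r=(4,4,0) succ=(0,0,0) retry=(0,0,0)
3 | C CAS | counter=4 r=(4,4,0) succ=(0,0,0) retry=(0,0,1)
4 | C LOAD | counter=4 r=(4,4,4) succ=(0,0,0) retry=(0,0,1)
5 | A CAS | counter=5 r=(4,4,4) succ=(1,0,0) retry=(0,0,1)
6 | C CAS | counter=5 r=(4,4,4) succ=(1,0,0) retry=(0,0,2)
7 | A LOAD | counter=5 r=(5,4,4) succ=(1,0,0) retry=(0,0,2)
8 | B LOAD | counter=5 r=(5,5,4) succ=(1,0,0) retry=(0,0,2)
9 | A CAS | counter=6 r=(5,5,4) succ=(2,0,0) retry=(0,0,2)
10 | C LOAD | counter=6 r=(5,5,6) succ=(2,0,0) retry=(0,0,2)
11 | B CAS | counter=6 r=(5,5,6) succ=(2,0,0) retry=(0,1,2)
12 | C CAS | counter=7 r=(5,5,6) succ=(2,0,1) retry=(0,1,2)
13 | B LOAD | counter=7 r=(5,7,6) succ=(2,0,1) retry=(0,1,2)
14 | B CAS | counter=8 r=(5,7,6) succ=(2,1,1) retry=(0,1,2)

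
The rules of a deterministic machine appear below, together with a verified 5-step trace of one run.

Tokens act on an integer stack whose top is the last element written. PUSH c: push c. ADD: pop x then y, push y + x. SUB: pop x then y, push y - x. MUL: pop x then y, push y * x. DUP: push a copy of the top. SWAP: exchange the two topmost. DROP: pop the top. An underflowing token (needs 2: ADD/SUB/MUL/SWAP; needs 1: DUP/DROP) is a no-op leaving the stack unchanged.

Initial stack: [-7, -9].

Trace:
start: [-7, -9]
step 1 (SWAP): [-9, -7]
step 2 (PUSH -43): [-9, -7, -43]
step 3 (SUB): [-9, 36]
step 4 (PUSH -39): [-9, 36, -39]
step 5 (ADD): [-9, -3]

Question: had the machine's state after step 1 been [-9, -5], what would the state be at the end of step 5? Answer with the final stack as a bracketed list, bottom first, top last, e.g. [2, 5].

state after step 1 := [-9, -5]
step 2 (PUSH -43): [-9, -5, -43]
step 3 (SUB): [-9, 38]
step 4 (PUSH -39): [-9, 38, -39]
step 5 (ADD): [-9, -1]

[-9, -1]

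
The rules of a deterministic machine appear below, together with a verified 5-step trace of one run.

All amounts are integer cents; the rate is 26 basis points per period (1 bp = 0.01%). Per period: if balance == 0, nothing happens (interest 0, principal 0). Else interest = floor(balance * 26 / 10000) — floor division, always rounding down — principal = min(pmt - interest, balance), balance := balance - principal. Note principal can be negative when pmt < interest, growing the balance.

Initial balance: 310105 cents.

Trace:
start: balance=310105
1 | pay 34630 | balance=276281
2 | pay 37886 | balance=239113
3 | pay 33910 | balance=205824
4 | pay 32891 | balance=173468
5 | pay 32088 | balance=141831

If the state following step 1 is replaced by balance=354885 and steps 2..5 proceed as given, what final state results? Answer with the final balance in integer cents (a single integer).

state after step 1 := balance=354885
2 | pay 37886 | balance=317921
3 | pay 33910 | balance=284837
4 | pay 32891 | balance=252686
5 | pay 32088 | balance=221254

221254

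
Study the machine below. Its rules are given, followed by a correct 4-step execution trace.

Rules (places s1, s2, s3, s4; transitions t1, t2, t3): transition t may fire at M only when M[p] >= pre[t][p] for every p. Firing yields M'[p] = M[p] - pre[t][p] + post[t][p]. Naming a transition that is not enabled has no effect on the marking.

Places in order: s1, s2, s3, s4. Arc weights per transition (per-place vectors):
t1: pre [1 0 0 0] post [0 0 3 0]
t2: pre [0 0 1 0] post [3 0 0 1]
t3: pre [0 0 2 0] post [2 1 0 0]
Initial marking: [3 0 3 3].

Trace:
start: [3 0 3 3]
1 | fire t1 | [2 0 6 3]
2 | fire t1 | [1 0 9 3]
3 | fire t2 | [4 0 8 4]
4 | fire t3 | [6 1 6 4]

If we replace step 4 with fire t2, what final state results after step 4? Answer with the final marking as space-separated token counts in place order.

(re-executing from step 4 with the substitution; state before step 4: [4 0 8 4])
4 | fire t2 | [7 0 7 5]

7 0 7 5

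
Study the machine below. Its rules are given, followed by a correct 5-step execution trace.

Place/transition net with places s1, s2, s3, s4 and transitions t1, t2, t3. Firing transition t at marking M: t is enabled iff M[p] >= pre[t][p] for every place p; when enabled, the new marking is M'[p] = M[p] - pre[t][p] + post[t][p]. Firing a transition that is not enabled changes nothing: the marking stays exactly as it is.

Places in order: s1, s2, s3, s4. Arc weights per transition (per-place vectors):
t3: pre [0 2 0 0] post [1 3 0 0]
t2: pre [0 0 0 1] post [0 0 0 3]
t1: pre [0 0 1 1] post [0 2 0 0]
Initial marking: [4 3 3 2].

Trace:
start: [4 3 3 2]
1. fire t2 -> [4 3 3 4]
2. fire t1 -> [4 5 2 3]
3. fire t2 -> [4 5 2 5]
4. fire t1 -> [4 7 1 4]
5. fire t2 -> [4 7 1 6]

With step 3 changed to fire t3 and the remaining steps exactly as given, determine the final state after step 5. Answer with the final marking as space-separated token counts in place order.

5 8 1 4

(re-executing from step 3 with the substitution; state before step 3: [4 5 2 3])
3. fire t3 -> [5 6 2 3]
4. fire t1 -> [5 8 1 2]
5. fire t2 -> [5 8 1 4]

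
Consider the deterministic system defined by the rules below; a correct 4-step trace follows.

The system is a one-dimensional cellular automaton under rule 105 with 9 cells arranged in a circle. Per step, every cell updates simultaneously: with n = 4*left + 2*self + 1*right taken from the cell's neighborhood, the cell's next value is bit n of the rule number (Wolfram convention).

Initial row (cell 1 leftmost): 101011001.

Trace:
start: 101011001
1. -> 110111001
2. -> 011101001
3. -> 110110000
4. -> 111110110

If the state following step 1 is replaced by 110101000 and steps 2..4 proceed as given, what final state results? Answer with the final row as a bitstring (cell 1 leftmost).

state after step 1 := 110101000
2. -> 111010010
3. -> 101100001
4. -> 111101101

111101101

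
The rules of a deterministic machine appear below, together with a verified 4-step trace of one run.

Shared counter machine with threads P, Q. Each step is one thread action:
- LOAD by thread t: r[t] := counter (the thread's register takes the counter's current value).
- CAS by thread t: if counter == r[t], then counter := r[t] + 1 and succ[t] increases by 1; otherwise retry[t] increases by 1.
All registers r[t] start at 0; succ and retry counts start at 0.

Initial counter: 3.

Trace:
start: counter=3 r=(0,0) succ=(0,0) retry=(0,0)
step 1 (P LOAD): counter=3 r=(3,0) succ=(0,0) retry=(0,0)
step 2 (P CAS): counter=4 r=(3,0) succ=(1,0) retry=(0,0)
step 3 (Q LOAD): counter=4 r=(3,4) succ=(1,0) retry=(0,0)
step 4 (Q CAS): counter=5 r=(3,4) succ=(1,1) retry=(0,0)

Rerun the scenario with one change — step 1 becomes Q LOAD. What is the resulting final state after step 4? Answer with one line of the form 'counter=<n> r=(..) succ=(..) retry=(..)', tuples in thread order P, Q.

counter=4 r=(0,3) succ=(0,1) retry=(1,0)

(re-executing from step 1 with the substitution; state before step 1: counter=3 r=(0,0) succ=(0,0) retry=(0,0))
step 1 (Q LOAD): counter=3 r=(0,3) succ=(0,0) retry=(0,0)
step 2 (P CAS): counter=3 r=(0,3) succ=(0,0) retry=(1,0)
step 3 (Q LOAD): counter=3 r=(0,3) succ=(0,0) retry=(1,0)
step 4 (Q CAS): counter=4 r=(0,3) succ=(0,1) retry=(1,0)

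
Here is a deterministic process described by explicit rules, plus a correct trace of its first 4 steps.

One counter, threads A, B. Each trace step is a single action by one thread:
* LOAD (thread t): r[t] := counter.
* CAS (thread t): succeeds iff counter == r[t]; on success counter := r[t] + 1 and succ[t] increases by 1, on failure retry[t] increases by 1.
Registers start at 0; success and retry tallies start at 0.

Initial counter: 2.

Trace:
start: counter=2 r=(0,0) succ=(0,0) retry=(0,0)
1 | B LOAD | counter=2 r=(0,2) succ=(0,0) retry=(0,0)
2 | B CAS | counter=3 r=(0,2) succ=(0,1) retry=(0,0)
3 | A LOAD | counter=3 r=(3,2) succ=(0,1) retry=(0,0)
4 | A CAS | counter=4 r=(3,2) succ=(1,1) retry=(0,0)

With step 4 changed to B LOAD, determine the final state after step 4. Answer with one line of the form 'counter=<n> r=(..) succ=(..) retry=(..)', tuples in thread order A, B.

counter=3 r=(3,3) succ=(0,1) retry=(0,0)

(re-executing from step 4 with the substitution; state before step 4: counter=3 r=(3,2) succ=(0,1) retry=(0,0))
4 | B LOAD | counter=3 r=(3,3) succ=(0,1) retry=(0,0)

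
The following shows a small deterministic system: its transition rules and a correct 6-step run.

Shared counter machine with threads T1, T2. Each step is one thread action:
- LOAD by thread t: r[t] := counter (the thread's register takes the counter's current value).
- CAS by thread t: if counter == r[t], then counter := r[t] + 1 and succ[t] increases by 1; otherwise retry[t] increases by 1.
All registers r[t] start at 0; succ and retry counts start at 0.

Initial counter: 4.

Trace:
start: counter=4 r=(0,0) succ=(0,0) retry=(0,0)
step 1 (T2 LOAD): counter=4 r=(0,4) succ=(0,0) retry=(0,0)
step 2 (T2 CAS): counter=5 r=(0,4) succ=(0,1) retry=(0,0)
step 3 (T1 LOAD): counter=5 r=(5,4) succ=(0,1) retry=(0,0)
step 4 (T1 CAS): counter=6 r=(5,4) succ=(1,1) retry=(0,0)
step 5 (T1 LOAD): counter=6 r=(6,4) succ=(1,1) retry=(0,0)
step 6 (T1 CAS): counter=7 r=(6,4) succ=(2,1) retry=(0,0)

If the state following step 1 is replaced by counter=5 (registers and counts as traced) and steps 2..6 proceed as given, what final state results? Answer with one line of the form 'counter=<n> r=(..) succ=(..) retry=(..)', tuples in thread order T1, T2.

state after step 1 := counter=5 r=(0,4) succ=(0,0) retry=(0,0)
step 2 (T2 CAS): counter=5 r=(0,4) succ=(0,0) retry=(0,1)
step 3 (T1 LOAD): counter=5 r=(5,4) succ=(0,0) retry=(0,1)
step 4 (T1 CAS): counter=6 r=(5,4) succ=(1,0) retry=(0,1)
step 5 (T1 LOAD): counter=6 r=(6,4) succ=(1,0) retry=(0,1)
step 6 (T1 CAS): counter=7 r=(6,4) succ=(2,0) retry=(0,1)

counter=7 r=(6,4) succ=(2,0) retry=(0,1)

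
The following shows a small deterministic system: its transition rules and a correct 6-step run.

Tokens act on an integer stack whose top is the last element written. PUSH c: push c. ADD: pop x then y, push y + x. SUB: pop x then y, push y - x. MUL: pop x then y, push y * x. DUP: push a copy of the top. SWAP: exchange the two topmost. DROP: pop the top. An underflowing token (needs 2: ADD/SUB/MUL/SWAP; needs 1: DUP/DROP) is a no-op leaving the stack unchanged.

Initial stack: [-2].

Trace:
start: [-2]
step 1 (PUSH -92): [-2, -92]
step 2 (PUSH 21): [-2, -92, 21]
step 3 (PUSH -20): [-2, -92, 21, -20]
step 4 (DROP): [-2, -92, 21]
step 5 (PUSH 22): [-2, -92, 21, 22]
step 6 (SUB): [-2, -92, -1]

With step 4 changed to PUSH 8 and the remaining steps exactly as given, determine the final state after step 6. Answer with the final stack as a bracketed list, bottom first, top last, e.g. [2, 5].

(re-executing from step 4 with the substitution; state before step 4: [-2, -92, 21, -20])
step 4 (PUSH 8): [-2, -92, 21, -20, 8]
step 5 (PUSH 22): [-2, -92, 21, -20, 8, 22]
step 6 (SUB): [-2, -92, 21, -20, -14]

[-2, -92, 21, -20, -14]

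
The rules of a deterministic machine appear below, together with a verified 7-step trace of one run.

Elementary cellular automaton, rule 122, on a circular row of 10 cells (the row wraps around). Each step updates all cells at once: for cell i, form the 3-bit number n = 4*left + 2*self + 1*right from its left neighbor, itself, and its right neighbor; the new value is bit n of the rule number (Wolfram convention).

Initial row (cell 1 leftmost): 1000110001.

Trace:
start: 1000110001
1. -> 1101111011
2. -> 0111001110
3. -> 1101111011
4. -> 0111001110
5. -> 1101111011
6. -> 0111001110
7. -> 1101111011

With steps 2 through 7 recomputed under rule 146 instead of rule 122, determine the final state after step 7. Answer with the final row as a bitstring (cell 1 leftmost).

(re-executing steps 2..7 under rule 146; state before step 2: 1101111011)
2. -> 1000110001
3. -> 0101001010
4. -> 1000110001
5. -> 0101001010
6. -> 1000110001
7. -> 0101001010

0101001010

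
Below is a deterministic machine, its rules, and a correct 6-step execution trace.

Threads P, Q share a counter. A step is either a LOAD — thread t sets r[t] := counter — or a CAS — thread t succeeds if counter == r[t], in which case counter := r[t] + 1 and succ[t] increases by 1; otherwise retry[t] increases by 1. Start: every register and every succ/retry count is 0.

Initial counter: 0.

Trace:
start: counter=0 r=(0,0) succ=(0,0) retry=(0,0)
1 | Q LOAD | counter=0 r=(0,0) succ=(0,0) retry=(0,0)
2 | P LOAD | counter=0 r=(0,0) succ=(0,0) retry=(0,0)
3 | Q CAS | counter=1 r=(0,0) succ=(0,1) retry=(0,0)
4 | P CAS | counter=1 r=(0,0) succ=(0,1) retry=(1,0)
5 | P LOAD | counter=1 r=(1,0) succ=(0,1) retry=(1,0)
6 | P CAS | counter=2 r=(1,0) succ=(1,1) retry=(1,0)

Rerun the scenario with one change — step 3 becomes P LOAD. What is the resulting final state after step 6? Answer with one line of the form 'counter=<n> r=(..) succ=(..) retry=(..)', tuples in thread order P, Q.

counter=2 r=(1,0) succ=(2,0) retry=(0,0)

(re-executing from step 3 with the substitution; state before step 3: counter=0 r=(0,0) succ=(0,0) retry=(0,0))
3 | P LOAD | counter=0 r=(0,0) succ=(0,0) retry=(0,0)
4 | P CAS | counter=1 r=(0,0) succ=(1,0) retry=(0,0)
5 | P LOAD | counter=1 r=(1,0) succ=(1,0) retry=(0,0)
6 | P CAS | counter=2 r=(1,0) succ=(2,0) retry=(0,0)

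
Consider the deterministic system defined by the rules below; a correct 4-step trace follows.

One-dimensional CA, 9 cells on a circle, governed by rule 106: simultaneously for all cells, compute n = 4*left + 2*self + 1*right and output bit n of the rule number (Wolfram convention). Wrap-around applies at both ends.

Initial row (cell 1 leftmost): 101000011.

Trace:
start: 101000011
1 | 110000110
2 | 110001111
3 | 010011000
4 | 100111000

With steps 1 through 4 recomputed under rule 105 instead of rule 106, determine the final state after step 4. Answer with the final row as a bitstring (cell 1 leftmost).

100001101

(re-executing steps 1..4 under rule 105; state before step 1: 101000011)
1 | 110011010
2 | 110011101
3 | 010010111
4 | 100001101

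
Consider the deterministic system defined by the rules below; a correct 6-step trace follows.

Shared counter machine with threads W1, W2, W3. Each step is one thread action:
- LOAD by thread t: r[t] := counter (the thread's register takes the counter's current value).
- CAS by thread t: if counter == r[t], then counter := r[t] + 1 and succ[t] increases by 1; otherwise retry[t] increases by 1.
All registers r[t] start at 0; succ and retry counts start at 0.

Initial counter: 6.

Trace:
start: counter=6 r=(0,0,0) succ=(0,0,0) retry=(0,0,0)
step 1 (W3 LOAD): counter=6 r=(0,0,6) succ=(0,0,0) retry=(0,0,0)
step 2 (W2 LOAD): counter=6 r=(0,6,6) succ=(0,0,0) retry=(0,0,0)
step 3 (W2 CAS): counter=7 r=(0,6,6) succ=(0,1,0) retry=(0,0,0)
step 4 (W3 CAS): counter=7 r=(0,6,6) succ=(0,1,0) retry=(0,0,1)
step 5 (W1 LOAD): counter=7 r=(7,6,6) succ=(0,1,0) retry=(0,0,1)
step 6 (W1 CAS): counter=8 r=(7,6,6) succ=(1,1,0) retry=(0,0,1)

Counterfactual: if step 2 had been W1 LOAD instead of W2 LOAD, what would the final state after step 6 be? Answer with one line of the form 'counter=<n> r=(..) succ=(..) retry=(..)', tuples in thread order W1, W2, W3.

counter=8 r=(7,0,6) succ=(1,0,1) retry=(0,1,0)

(re-executing from step 2 with the substitution; state before step 2: counter=6 r=(0,0,6) succ=(0,0,0) retry=(0,0,0))
step 2 (W1 LOAD): counter=6 r=(6,0,6) succ=(0,0,0) retry=(0,0,0)
step 3 (W2 CAS): counter=6 r=(6,0,6) succ=(0,0,0) retry=(0,1,0)
step 4 (W3 CAS): counter=7 r=(6,0,6) succ=(0,0,1) retry=(0,1,0)
step 5 (W1 LOAD): counter=7 r=(7,0,6) succ=(0,0,1) retry=(0,1,0)
step 6 (W1 CAS): counter=8 r=(7,0,6) succ=(1,0,1) retry=(0,1,0)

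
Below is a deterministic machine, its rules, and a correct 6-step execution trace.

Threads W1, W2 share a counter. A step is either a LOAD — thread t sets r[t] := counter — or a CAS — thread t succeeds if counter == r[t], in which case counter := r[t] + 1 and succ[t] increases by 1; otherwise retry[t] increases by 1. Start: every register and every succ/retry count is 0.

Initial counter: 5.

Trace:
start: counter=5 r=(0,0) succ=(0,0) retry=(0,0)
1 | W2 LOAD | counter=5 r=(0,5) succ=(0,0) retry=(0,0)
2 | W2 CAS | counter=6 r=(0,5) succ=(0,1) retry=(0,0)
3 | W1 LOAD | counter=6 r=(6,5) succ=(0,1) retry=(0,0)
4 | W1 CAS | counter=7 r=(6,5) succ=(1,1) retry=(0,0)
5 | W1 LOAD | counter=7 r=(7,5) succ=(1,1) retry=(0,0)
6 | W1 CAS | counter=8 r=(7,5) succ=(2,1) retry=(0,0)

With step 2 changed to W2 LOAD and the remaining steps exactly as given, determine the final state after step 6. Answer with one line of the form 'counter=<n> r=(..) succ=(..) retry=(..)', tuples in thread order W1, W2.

(re-executing from step 2 with the substitution; state before step 2: counter=5 r=(0,5) succ=(0,0) retry=(0,0))
2 | W2 LOAD | counter=5 r=(0,5) succ=(0,0) retry=(0,0)
3 | W1 LOAD | counter=5 r=(5,5) succ=(0,0) retry=(0,0)
4 | W1 CAS | counter=6 r=(5,5) succ=(1,0) retry=(0,0)
5 | W1 LOAD | counter=6 r=(6,5) succ=(1,0) retry=(0,0)
6 | W1 CAS | counter=7 r=(6,5) succ=(2,0) retry=(0,0)

counter=7 r=(6,5) succ=(2,0) retry=(0,0)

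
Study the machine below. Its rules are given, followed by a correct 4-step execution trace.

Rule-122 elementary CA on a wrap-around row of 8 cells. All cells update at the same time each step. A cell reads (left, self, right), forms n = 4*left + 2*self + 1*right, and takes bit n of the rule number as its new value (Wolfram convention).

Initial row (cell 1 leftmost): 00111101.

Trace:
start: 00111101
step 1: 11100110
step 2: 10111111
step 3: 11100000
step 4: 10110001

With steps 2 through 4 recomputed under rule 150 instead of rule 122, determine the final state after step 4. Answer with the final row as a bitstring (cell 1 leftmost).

(re-executing steps 2..4 under rule 150; state before step 2: 11100110)
step 2: 01011000
step 3: 11000100
step 4: 00101111

00101111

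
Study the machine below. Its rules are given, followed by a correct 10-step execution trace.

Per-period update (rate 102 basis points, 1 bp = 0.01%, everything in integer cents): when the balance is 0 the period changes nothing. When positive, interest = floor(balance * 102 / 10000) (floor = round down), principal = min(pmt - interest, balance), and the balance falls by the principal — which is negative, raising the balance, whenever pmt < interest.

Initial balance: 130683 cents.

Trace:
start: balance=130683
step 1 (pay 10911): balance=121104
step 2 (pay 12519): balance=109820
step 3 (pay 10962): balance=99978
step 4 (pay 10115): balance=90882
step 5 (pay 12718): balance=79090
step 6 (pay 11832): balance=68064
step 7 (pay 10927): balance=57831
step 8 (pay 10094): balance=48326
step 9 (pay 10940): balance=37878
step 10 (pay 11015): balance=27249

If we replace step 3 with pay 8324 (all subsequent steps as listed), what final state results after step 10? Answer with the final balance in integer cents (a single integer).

30083

(re-executing from step 3 with the substitution; state before step 3: balance=109820)
step 3 (pay 8324): balance=102616
step 4 (pay 10115): balance=93547
step 5 (pay 12718): balance=81783
step 6 (pay 11832): balance=70785
step 7 (pay 10927): balance=60580
step 8 (pay 10094): balance=51103
step 9 (pay 10940): balance=40684
step 10 (pay 11015): balance=30083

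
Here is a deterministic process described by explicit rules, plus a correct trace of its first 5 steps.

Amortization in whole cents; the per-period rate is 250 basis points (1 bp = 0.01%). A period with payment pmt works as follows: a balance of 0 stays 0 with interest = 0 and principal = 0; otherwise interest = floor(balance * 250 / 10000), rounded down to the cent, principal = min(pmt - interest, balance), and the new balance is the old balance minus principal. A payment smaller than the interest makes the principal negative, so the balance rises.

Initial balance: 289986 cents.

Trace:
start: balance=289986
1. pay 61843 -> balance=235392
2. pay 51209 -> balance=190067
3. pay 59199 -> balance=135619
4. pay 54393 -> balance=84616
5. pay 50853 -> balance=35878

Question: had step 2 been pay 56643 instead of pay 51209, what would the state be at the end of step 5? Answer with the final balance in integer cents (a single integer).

(re-executing from step 2 with the substitution; state before step 2: balance=235392)
2. pay 56643 -> balance=184633
3. pay 59199 -> balance=130049
4. pay 54393 -> balance=78907
5. pay 50853 -> balance=30026

30026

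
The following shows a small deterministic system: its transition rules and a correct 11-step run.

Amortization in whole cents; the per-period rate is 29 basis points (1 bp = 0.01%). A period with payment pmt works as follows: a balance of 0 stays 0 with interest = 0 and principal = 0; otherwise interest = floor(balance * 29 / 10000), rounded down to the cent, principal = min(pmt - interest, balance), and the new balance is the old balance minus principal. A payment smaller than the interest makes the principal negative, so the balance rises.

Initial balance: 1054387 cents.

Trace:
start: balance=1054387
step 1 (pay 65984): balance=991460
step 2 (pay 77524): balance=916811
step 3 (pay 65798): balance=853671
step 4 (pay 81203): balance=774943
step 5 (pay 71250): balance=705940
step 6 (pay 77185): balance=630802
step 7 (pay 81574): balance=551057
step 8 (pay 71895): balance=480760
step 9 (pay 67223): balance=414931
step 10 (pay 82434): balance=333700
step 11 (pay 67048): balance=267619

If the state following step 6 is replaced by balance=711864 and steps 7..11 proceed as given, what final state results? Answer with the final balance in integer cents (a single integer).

state after step 6 := balance=711864
step 7 (pay 81574): balance=632354
step 8 (pay 71895): balance=562292
step 9 (pay 67223): balance=496699
step 10 (pay 82434): balance=415705
step 11 (pay 67048): balance=349862

349862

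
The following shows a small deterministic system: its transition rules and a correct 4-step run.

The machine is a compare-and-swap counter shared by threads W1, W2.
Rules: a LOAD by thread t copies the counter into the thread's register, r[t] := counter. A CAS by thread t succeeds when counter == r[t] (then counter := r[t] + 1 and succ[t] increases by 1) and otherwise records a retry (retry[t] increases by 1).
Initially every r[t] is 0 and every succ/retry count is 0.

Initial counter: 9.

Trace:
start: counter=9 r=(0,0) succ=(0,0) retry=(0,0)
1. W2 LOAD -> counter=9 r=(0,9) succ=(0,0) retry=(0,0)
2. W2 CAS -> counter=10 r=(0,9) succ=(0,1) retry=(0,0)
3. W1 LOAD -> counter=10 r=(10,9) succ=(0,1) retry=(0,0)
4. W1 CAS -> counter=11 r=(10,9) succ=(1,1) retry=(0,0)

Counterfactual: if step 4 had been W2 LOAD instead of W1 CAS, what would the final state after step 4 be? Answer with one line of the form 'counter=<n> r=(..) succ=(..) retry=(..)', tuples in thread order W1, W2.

counter=10 r=(10,10) succ=(0,1) retry=(0,0)

(re-executing from step 4 with the substitution; state before step 4: counter=10 r=(10,9) succ=(0,1) retry=(0,0))
4. W2 LOAD -> counter=10 r=(10,10) succ=(0,1) retry=(0,0)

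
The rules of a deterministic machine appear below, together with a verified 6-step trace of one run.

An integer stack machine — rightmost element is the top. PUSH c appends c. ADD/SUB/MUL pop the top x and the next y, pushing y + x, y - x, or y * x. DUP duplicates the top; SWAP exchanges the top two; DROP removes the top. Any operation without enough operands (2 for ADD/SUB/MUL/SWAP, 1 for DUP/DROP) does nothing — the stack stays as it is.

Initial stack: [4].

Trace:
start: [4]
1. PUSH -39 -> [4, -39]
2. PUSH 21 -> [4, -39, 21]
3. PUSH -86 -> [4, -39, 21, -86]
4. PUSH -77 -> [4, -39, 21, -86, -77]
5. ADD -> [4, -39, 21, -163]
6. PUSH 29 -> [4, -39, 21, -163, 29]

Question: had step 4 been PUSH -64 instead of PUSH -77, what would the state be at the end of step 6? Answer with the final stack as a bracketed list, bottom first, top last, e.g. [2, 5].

[4, -39, 21, -150, 29]

(re-executing from step 4 with the substitution; state before step 4: [4, -39, 21, -86])
4. PUSH -64 -> [4, -39, 21, -86, -64]
5. ADD -> [4, -39, 21, -150]
6. PUSH 29 -> [4, -39, 21, -150, 29]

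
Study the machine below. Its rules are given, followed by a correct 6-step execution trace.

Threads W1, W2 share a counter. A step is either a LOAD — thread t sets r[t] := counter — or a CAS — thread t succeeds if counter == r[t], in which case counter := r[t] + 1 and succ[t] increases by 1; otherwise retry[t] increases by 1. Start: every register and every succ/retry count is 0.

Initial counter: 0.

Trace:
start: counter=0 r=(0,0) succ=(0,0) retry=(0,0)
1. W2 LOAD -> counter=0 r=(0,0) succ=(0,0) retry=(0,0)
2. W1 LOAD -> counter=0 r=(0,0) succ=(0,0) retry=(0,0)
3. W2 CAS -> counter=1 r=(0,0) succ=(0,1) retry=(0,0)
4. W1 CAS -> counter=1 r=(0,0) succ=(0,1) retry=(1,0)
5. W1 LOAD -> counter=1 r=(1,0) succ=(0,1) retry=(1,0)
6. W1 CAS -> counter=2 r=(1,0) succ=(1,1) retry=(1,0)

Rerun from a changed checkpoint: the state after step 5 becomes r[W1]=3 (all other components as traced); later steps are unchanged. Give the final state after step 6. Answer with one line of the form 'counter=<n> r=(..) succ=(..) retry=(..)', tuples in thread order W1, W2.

counter=1 r=(3,0) succ=(0,1) retry=(2,0)

state after step 5 := counter=1 r=(3,0) succ=(0,1) retry=(1,0)
6. W1 CAS -> counter=1 r=(3,0) succ=(0,1) retry=(2,0)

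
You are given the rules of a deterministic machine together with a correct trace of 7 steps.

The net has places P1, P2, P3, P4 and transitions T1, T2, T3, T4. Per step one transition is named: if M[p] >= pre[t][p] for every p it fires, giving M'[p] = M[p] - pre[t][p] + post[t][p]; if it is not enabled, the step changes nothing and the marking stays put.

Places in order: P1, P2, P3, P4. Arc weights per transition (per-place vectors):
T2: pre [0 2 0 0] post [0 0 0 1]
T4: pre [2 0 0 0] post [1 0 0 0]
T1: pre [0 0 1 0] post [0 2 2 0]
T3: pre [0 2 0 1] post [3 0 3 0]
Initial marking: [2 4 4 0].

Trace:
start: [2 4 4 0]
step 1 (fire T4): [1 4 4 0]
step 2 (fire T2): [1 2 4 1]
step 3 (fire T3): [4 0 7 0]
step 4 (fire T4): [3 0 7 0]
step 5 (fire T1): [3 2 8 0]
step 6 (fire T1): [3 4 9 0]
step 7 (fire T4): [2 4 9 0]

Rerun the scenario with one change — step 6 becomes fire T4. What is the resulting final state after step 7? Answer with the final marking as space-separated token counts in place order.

1 2 8 0

(re-executing from step 6 with the substitution; state before step 6: [3 2 8 0])
step 6 (fire T4): [2 2 8 0]
step 7 (fire T4): [1 2 8 0]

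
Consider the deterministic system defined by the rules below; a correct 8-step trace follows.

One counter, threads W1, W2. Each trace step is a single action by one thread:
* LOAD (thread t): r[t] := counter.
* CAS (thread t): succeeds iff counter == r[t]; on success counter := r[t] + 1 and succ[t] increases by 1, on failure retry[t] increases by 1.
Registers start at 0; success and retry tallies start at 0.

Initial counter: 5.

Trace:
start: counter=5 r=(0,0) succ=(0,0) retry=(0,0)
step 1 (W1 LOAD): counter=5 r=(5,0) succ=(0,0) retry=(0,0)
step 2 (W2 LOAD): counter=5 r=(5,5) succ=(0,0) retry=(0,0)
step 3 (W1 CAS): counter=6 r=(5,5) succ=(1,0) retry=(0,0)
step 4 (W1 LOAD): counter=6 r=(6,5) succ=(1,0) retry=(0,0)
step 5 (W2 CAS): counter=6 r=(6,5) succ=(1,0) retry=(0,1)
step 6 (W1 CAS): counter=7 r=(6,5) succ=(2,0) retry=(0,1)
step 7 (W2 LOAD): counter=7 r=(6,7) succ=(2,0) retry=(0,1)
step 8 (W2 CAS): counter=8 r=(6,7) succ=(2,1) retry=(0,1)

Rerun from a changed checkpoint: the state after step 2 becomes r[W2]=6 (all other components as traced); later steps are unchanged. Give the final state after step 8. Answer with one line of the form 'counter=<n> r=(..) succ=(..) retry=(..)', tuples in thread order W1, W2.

counter=8 r=(6,7) succ=(1,2) retry=(1,0)

state after step 2 := counter=5 r=(5,6) succ=(0,0) retry=(0,0)
step 3 (W1 CAS): counter=6 r=(5,6) succ=(1,0) retry=(0,0)
step 4 (W1 LOAD): counter=6 r=(6,6) succ=(1,0) retry=(0,0)
step 5 (W2 CAS): counter=7 r=(6,6) succ=(1,1) retry=(0,0)
step 6 (W1 CAS): counter=7 r=(6,6) succ=(1,1) retry=(1,0)
step 7 (W2 LOAD): counter=7 r=(6,7) succ=(1,1) retry=(1,0)
step 8 (W2 CAS): counter=8 r=(6,7) succ=(1,2) retry=(1,0)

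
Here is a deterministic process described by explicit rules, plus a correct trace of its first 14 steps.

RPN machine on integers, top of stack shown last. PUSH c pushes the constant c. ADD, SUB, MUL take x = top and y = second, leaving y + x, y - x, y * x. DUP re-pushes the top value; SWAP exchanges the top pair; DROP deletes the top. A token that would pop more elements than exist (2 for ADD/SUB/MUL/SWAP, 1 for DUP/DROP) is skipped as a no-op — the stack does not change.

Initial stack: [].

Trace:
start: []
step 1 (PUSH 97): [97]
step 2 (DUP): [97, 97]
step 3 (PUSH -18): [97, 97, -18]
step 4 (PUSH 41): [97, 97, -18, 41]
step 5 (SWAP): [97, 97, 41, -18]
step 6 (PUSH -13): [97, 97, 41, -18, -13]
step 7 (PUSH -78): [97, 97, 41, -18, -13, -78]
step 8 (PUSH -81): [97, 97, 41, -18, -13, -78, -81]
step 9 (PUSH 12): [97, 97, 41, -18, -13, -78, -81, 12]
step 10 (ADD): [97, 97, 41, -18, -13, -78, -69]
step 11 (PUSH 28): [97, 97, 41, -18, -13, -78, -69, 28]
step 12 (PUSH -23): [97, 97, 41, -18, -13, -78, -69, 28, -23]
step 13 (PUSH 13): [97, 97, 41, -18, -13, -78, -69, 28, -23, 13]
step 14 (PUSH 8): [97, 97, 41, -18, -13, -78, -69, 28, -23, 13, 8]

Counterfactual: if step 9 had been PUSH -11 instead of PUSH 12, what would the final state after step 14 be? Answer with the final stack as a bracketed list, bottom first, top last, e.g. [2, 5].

[97, 97, 41, -18, -13, -78, -92, 28, -23, 13, 8]

(re-executing from step 9 with the substitution; state before step 9: [97, 97, 41, -18, -13, -78, -81])
step 9 (PUSH -11): [97, 97, 41, -18, -13, -78, -81, -11]
step 10 (ADD): [97, 97, 41, -18, -13, -78, -92]
step 11 (PUSH 28): [97, 97, 41, -18, -13, -78, -92, 28]
step 12 (PUSH -23): [97, 97, 41, -18, -13, -78, -92, 28, -23]
step 13 (PUSH 13): [97, 97, 41, -18, -13, -78, -92, 28, -23, 13]
step 14 (PUSH 8): [97, 97, 41, -18, -13, -78, -92, 28, -23, 13, 8]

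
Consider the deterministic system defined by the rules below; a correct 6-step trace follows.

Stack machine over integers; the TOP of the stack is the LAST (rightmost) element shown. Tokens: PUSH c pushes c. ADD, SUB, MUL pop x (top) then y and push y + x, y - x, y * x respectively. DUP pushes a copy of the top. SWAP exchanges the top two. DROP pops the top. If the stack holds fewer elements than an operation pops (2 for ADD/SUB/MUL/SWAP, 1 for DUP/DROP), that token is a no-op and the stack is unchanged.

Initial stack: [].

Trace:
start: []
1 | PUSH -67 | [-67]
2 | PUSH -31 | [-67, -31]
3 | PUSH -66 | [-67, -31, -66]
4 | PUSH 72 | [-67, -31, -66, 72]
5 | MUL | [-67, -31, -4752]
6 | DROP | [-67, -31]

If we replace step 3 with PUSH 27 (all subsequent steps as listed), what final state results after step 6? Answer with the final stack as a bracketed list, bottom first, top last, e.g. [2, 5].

[-67, -31]

(re-executing from step 3 with the substitution; state before step 3: [-67, -31])
3 | PUSH 27 | [-67, -31, 27]
4 | PUSH 72 | [-67, -31, 27, 72]
5 | MUL | [-67, -31, 1944]
6 | DROP | [-67, -31]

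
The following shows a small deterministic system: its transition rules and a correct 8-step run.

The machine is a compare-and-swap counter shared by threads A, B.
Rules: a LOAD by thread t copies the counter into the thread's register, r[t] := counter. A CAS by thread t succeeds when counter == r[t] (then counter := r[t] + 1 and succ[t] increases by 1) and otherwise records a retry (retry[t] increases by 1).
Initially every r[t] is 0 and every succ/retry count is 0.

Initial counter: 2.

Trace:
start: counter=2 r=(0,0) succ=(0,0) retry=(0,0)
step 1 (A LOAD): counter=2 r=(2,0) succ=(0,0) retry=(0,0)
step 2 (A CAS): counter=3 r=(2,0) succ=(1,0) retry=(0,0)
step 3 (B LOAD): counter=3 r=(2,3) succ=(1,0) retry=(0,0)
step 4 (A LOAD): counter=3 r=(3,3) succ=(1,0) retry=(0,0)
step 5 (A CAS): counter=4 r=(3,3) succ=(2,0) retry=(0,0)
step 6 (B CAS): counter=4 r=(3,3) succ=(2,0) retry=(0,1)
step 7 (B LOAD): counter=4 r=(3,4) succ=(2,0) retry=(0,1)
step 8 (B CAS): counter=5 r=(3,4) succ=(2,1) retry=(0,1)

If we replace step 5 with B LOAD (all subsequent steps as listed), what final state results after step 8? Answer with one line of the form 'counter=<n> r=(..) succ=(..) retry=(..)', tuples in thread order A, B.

(re-executing from step 5 with the substitution; state before step 5: counter=3 r=(3,3) succ=(1,0) retry=(0,0))
step 5 (B LOAD): counter=3 r=(3,3) succ=(1,0) retry=(0,0)
step 6 (B CAS): counter=4 r=(3,3) succ=(1,1) retry=(0,0)
step 7 (B LOAD): counter=4 r=(3,4) succ=(1,1) retry=(0,0)
step 8 (B CAS): counter=5 r=(3,4) succ=(1,2) retry=(0,0)

counter=5 r=(3,4) succ=(1,2) retry=(0,0)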